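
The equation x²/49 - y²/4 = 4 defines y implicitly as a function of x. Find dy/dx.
Differentiate both sides with respect to x, treating y as y(x). By the chain rule, any term containing y contributes a factor of y' = dy/dx when we differentiate it.

Move every term to one side and write the relation as F(x, y) = 0. Term by term,
  d/dx[x^2/49] = 2x/49
  d/dx[-y^2/4] = -y·y'/2
  d/dx[-4] = 0

The pieces without y' make up ∂F/∂x and the coefficient of y' is ∂F/∂y:
  ∂F/∂x = 2x/49,
  ∂F/∂y = -y/2.

Since d/dx[F] = ∂F/∂x + (∂F/∂y)·y' = 0, solve for y':
  (∂F/∂y)·y' = -∂F/∂x
  dy/dx = -(∂F/∂x)/(∂F/∂y) = -(2x/49)/(-y/2) = 4x/(49y)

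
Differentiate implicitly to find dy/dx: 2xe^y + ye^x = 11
Differentiate both sides with respect to x, treating y as y(x). By the chain rule, any term containing y contributes a factor of y' = dy/dx when we differentiate it.

Move every term to one side and write the relation as F(x, y) = 0. Term by term,
  d/dx[2x·e^(y)] = 2x·y'·e^(y) + 2e^(y)
  d/dx[y·e^(x)] = y·e^(x) + y'·e^(x)
  d/dx[-11] = 0

The pieces without y' make up ∂F/∂x and the coefficient of y' is ∂F/∂y:
  ∂F/∂x = y·e^(x) + 2e^(y),
  ∂F/∂y = 2x·e^(y) + e^(x).

Since d/dx[F] = ∂F/∂x + (∂F/∂y)·y' = 0, solve for y':
  (∂F/∂y)·y' = -∂F/∂x
  dy/dx = -(∂F/∂x)/(∂F/∂y) = -(y·e^(x) + 2e^(y))/(2x·e^(y) + e^(x)) = (-y·e^(x) - 2e^(y))/(2x·e^(y) + e^(x))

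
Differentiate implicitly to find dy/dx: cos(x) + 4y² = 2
Differentiate both sides with respect to x, treating y as y(x). By the chain rule, any term containing y contributes a factor of y' = dy/dx when we differentiate it.

Move every term to one side and write the relation as F(x, y) = 0. Term by term,
  d/dx[4y^2] = 8y·y'
  d/dx[cos(x)] = -sin(x)
  d/dx[-2] = 0

The pieces without y' make up ∂F/∂x and the coefficient of y' is ∂F/∂y:
  ∂F/∂x = -sin(x),
  ∂F/∂y = 8y.

Since d/dx[F] = ∂F/∂x + (∂F/∂y)·y' = 0, solve for y':
  (∂F/∂y)·y' = -∂F/∂x
  dy/dx = -(∂F/∂x)/(∂F/∂y) = -(-sin(x))/(8y) = sin(x)/(8y)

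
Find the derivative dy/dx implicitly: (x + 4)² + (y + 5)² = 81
Apply d/dx to both sides, remembering that y depends on x. Each occurrence of y therefore brings in a y' = dy/dx via the chain rule.

With F(x, y) equal to the left-hand side minus the right, differentiate F term by term:
  d/dx[(x + 4)^2] = 2x + 8
  d/dx[(y + 5)^2] = 2·y'(y + 5)
  d/dx[-81] = 0
Adding these up, d/dx[F] = 0 becomes
  (2x + 8) + (2y + 10)·y' = 0,
so isolating y',
  dy/dx = -(2x + 8)/(2y + 10) = (-x - 4)/(y + 5)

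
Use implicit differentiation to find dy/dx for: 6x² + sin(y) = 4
Differentiate the relation implicitly: treat y = y(x) and apply the chain rule, so every y-derivative picks up a y' = dy/dx factor.

With everything moved to the left-hand side, differentiate term by term:
  d/dx[6x^2] = 12x
  d/dx[sin(y)] = y'·cos(y)
  d/dx[-4] = 0

Separating the contributions that come from x directly and those that come through y:
  without y':      12x
  multiplying y':  cos(y)

so (12x) + (cos(y))·y' = 0, and therefore
  dy/dx = -(12x)/(cos(y)) = -12x/cos(y)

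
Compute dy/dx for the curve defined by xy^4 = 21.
Differentiate both sides with respect to x, treating y as y(x). By the chain rule, any term containing y contributes a factor of y' = dy/dx when we differentiate it.

Move every term to one side and write the relation as F(x, y) = 0. Term by term,
  d/dx[xy^4] = 4xy^3·y' + y^4
  d/dx[-21] = 0

The pieces without y' make up ∂F/∂x and the coefficient of y' is ∂F/∂y:
  ∂F/∂x = y^4,
  ∂F/∂y = 4xy^3.

Since d/dx[F] = ∂F/∂x + (∂F/∂y)·y' = 0, solve for y':
  (∂F/∂y)·y' = -∂F/∂x
  dy/dx = -(∂F/∂x)/(∂F/∂y) = -(y^4)/(4xy^3) = -y/(4x)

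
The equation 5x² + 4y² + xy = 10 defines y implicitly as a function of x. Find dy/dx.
Apply d/dx to both sides, remembering that y depends on x. Each occurrence of y therefore brings in a y' = dy/dx via the chain rule.

With F(x, y) equal to the left-hand side minus the right, differentiate F term by term:
  d/dx[5x^2] = 10x
  d/dx[xy] = x·y' + y
  d/dx[4y^2] = 8y·y'
  d/dx[-10] = 0
Adding these up, d/dx[F] = 0 becomes
  (10x + y) + (x + 8y)·y' = 0,
so isolating y',
  dy/dx = -(10x + y)/(x + 8y) = (-10x - y)/(x + 8y)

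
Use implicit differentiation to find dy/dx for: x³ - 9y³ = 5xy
Differentiate the relation implicitly: treat y = y(x) and apply the chain rule, so every y-derivative picks up a y' = dy/dx factor.

With everything moved to the left-hand side, differentiate term by term:
  d/dx[x^3] = 3x^2
  d/dx[-5xy] = -5x·y' - 5y
  d/dx[-9y^3] = -27y^2·y'

Separating the contributions that come from x directly and those that come through y:
  without y':      3x^2 - 5y
  multiplying y':  -5x - 27y^2

so (3x^2 - 5y) + (-5x - 27y^2)·y' = 0, and therefore
  dy/dx = -(3x^2 - 5y)/(-5x - 27y^2) = (3x^2 - 5y)/(5x + 27y^2)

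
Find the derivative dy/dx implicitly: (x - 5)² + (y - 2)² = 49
Take d/dx of both sides. Since y is implicitly a function of x, the chain rule attaches a y' = dy/dx factor whenever we differentiate through y.

Set F(x, y) = (left side) − (right side), so the curve is F = 0. Differentiating each term of F:
  d/dx[(x - 5)^2] = 2x - 10
  d/dx[(y - 2)^2] = 2·y'(y - 2)
  d/dx[-49] = 0

Collecting, the y'-free part is the partial derivative in x and the y' coefficient is the partial derivative in y:
  ∂F/∂x = 2x - 10
  ∂F/∂y = 2y - 4

so d/dx[F(x, y(x))] = ∂F/∂x + (∂F/∂y)·y' = 0. Rearranging,
  dy/dx = -(∂F/∂x)/(∂F/∂y) = -(2x - 10)/(2y - 4) = (5 - x)/(y - 2)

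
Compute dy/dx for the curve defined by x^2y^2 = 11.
Differentiate the relation implicitly: treat y = y(x) and apply the chain rule, so every y-derivative picks up a y' = dy/dx factor.

With everything moved to the left-hand side, differentiate term by term:
  d/dx[x^2y^2] = 2x^2y·y' + 2xy^2
  d/dx[-11] = 0

Separating the contributions that come from x directly and those that come through y:
  without y':      2xy^2
  multiplying y':  2x^2y

so (2xy^2) + (2x^2y)·y' = 0, and therefore
  dy/dx = -(2xy^2)/(2x^2y) = -y/x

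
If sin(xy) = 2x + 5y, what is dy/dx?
Differentiate both sides with respect to x, treating y as y(x). By the chain rule, any term containing y contributes a factor of y' = dy/dx when we differentiate it.

Move every term to one side and write the relation as F(x, y) = 0. Term by term,
  d/dx[-2x] = -2
  d/dx[-5y] = -5·y'
  d/dx[sin(xy)] = (x·y' + y)·cos(xy)

The pieces without y' make up ∂F/∂x and the coefficient of y' is ∂F/∂y:
  ∂F/∂x = y·cos(xy) - 2,
  ∂F/∂y = x·cos(xy) - 5.

Since d/dx[F] = ∂F/∂x + (∂F/∂y)·y' = 0, solve for y':
  (∂F/∂y)·y' = -∂F/∂x
  dy/dx = -(∂F/∂x)/(∂F/∂y) = -(y·cos(xy) - 2)/(x·cos(xy) - 5) = (-y·cos(xy) + 2)/(x·cos(xy) - 5)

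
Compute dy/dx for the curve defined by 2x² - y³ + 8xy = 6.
Apply d/dx to both sides, remembering that y depends on x. Each occurrence of y therefore brings in a y' = dy/dx via the chain rule.

With F(x, y) equal to the left-hand side minus the right, differentiate F term by term:
  d/dx[2x^2] = 4x
  d/dx[8xy] = 8x·y' + 8y
  d/dx[-y^3] = -3y^2·y'
  d/dx[-6] = 0
Adding these up, d/dx[F] = 0 becomes
  (4x + 8y) + (8x - 3y^2)·y' = 0,
so isolating y',
  dy/dx = -(4x + 8y)/(8x - 3y^2) = 4(-x - 2y)/(8x - 3y^2)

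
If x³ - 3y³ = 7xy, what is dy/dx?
Apply d/dx to both sides, remembering that y depends on x. Each occurrence of y therefore brings in a y' = dy/dx via the chain rule.

With F(x, y) equal to the left-hand side minus the right, differentiate F term by term:
  d/dx[x^3] = 3x^2
  d/dx[-7xy] = -7x·y' - 7y
  d/dx[-3y^3] = -9y^2·y'
Adding these up, d/dx[F] = 0 becomes
  (3x^2 - 7y) + (-7x - 9y^2)·y' = 0,
so isolating y',
  dy/dx = -(3x^2 - 7y)/(-7x - 9y^2) = (3x^2 - 7y)/(7x + 9y^2)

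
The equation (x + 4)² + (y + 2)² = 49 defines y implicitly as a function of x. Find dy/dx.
Apply d/dx to both sides, remembering that y depends on x. Each occurrence of y therefore brings in a y' = dy/dx via the chain rule.

With F(x, y) equal to the left-hand side minus the right, differentiate F term by term:
  d/dx[(x + 4)^2] = 2x + 8
  d/dx[(y + 2)^2] = 2·y'(y + 2)
  d/dx[-49] = 0
Adding these up, d/dx[F] = 0 becomes
  (2x + 8) + (2y + 4)·y' = 0,
so isolating y',
  dy/dx = -(2x + 8)/(2y + 4) = (-x - 4)/(y + 2)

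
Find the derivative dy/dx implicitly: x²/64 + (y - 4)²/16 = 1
Differentiate both sides with respect to x, treating y as y(x). By the chain rule, any term containing y contributes a factor of y' = dy/dx when we differentiate it.

Move every term to one side and write the relation as F(x, y) = 0. Term by term,
  d/dx[x^2/64] = x/32
  d/dx[(y - 4)^2/16] = y'(y - 4)/8
  d/dx[-1] = 0

The pieces without y' make up ∂F/∂x and the coefficient of y' is ∂F/∂y:
  ∂F/∂x = x/32,
  ∂F/∂y = y/8 - 1/2.

Since d/dx[F] = ∂F/∂x + (∂F/∂y)·y' = 0, solve for y':
  (∂F/∂y)·y' = -∂F/∂x
  dy/dx = -(∂F/∂x)/(∂F/∂y) = -(x/32)/(y/8 - 1/2)
        = -(x/32)/((y - 4)/8) = -x/(4y - 16)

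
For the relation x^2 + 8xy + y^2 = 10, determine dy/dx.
Differentiate both sides with respect to x, treating y as y(x). By the chain rule, any term containing y contributes a factor of y' = dy/dx when we differentiate it.

Move every term to one side and write the relation as F(x, y) = 0. Term by term,
  d/dx[x^2] = 2x
  d/dx[8xy] = 8x·y' + 8y
  d/dx[y^2] = 2y·y'
  d/dx[-10] = 0

The pieces without y' make up ∂F/∂x and the coefficient of y' is ∂F/∂y:
  ∂F/∂x = 2x + 8y,
  ∂F/∂y = 8x + 2y.

Since d/dx[F] = ∂F/∂x + (∂F/∂y)·y' = 0, solve for y':
  (∂F/∂y)·y' = -∂F/∂x
  dy/dx = -(∂F/∂x)/(∂F/∂y) = -(2x + 8y)/(8x + 2y) = (-x - 4y)/(4x + y)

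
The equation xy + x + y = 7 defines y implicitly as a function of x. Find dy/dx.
Take d/dx of both sides. Since y is implicitly a function of x, the chain rule attaches a y' = dy/dx factor whenever we differentiate through y.

Set F(x, y) = (left side) − (right side), so the curve is F = 0. Differentiating each term of F:
  d/dx[xy] = x·y' + y
  d/dx[x] = 1
  d/dx[y] = y'
  d/dx[-7] = 0

Collecting, the y'-free part is the partial derivative in x and the y' coefficient is the partial derivative in y:
  ∂F/∂x = y + 1
  ∂F/∂y = x + 1

so d/dx[F(x, y(x))] = ∂F/∂x + (∂F/∂y)·y' = 0. Rearranging,
  dy/dx = -(∂F/∂x)/(∂F/∂y) = -(y + 1)/(x + 1) = (-y - 1)/(x + 1)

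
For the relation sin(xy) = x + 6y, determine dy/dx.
Differentiate both sides with respect to x, treating y as y(x). By the chain rule, any term containing y contributes a factor of y' = dy/dx when we differentiate it.

Move every term to one side and write the relation as F(x, y) = 0. Term by term,
  d/dx[-x] = -1
  d/dx[-6y] = -6·y'
  d/dx[sin(xy)] = (x·y' + y)·cos(xy)

The pieces without y' make up ∂F/∂x and the coefficient of y' is ∂F/∂y:
  ∂F/∂x = y·cos(xy) - 1,
  ∂F/∂y = x·cos(xy) - 6.

Since d/dx[F] = ∂F/∂x + (∂F/∂y)·y' = 0, solve for y':
  (∂F/∂y)·y' = -∂F/∂x
  dy/dx = -(∂F/∂x)/(∂F/∂y) = -(y·cos(xy) - 1)/(x·cos(xy) - 6) = (-y·cos(xy) + 1)/(x·cos(xy) - 6)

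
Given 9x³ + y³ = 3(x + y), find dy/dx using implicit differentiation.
Differentiate both sides with respect to x, treating y as y(x). By the chain rule, any term containing y contributes a factor of y' = dy/dx when we differentiate it.

Move every term to one side and write the relation as F(x, y) = 0. Term by term,
  d/dx[9x^3] = 27x^2
  d/dx[-3x] = -3
  d/dx[y^3] = 3y^2·y'
  d/dx[-3y] = -3·y'

The pieces without y' make up ∂F/∂x and the coefficient of y' is ∂F/∂y:
  ∂F/∂x = 27x^2 - 3,
  ∂F/∂y = 3y^2 - 3.

Since d/dx[F] = ∂F/∂x + (∂F/∂y)·y' = 0, solve for y':
  (∂F/∂y)·y' = -∂F/∂x
  dy/dx = -(∂F/∂x)/(∂F/∂y) = -(27x^2 - 3)/(3y^2 - 3) = (1 - 9x^2)/(y^2 - 1)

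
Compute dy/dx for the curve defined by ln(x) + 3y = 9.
Differentiate both sides with respect to x, treating y as y(x). By the chain rule, any term containing y contributes a factor of y' = dy/dx when we differentiate it.

Move every term to one side and write the relation as F(x, y) = 0. Term by term,
  d/dx[3y] = 3·y'
  d/dx[ln(x)] = 1/x
  d/dx[-9] = 0

The pieces without y' make up ∂F/∂x and the coefficient of y' is ∂F/∂y:
  ∂F/∂x = 1/x,
  ∂F/∂y = 3.

Since d/dx[F] = ∂F/∂x + (∂F/∂y)·y' = 0, solve for y':
  (∂F/∂y)·y' = -∂F/∂x
  dy/dx = -(∂F/∂x)/(∂F/∂y) = -(1/x)/(3) = -1/(3x)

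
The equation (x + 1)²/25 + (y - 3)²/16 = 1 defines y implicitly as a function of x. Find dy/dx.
Apply d/dx to both sides, remembering that y depends on x. Each occurrence of y therefore brings in a y' = dy/dx via the chain rule.

With F(x, y) equal to the left-hand side minus the right, differentiate F term by term:
  d/dx[(x + 1)^2/25] = 2x/25 + 2/25
  d/dx[(y - 3)^2/16] = y'(y - 3)/8
  d/dx[-1] = 0
Adding these up, d/dx[F] = 0 becomes
  (2x/25 + 2/25) + (y/8 - 3/8)·y' = 0,
so isolating y',
  dy/dx = -(2x/25 + 2/25)/(y/8 - 3/8)
        = -(2(x + 1)/25)/((y - 3)/8) = 16(-x - 1)/(25(y - 3))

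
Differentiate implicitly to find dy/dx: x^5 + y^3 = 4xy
Differentiate both sides with respect to x, treating y as y(x). By the chain rule, any term containing y contributes a factor of y' = dy/dx when we differentiate it.

Move every term to one side and write the relation as F(x, y) = 0. Term by term,
  d/dx[x^5] = 5x^4
  d/dx[-4xy] = -4x·y' - 4y
  d/dx[y^3] = 3y^2·y'

The pieces without y' make up ∂F/∂x and the coefficient of y' is ∂F/∂y:
  ∂F/∂x = 5x^4 - 4y,
  ∂F/∂y = -4x + 3y^2.

Since d/dx[F] = ∂F/∂x + (∂F/∂y)·y' = 0, solve for y':
  (∂F/∂y)·y' = -∂F/∂x
  dy/dx = -(∂F/∂x)/(∂F/∂y) = -(5x^4 - 4y)/(-4x + 3y^2) = (5x^4 - 4y)/(4x - 3y^2)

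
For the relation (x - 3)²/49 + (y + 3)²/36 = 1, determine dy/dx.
Apply d/dx to both sides, remembering that y depends on x. Each occurrence of y therefore brings in a y' = dy/dx via the chain rule.

With F(x, y) equal to the left-hand side minus the right, differentiate F term by term:
  d/dx[(x - 3)^2/49] = 2x/49 - 6/49
  d/dx[(y + 3)^2/36] = y'(y + 3)/18
  d/dx[-1] = 0
Adding these up, d/dx[F] = 0 becomes
  (2x/49 - 6/49) + (y/18 + 1/6)·y' = 0,
so isolating y',
  dy/dx = -(2x/49 - 6/49)/(y/18 + 1/6)
        = -(2(x - 3)/49)/((y + 3)/18) = 36(3 - x)/(49(y + 3))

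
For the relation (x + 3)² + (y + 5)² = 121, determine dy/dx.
Differentiate both sides with respect to x, treating y as y(x). By the chain rule, any term containing y contributes a factor of y' = dy/dx when we differentiate it.

Move every term to one side and write the relation as F(x, y) = 0. Term by term,
  d/dx[(x + 3)^2] = 2x + 6
  d/dx[(y + 5)^2] = 2·y'(y + 5)
  d/dx[-121] = 0

The pieces without y' make up ∂F/∂x and the coefficient of y' is ∂F/∂y:
  ∂F/∂x = 2x + 6,
  ∂F/∂y = 2y + 10.

Since d/dx[F] = ∂F/∂x + (∂F/∂y)·y' = 0, solve for y':
  (∂F/∂y)·y' = -∂F/∂x
  dy/dx = -(∂F/∂x)/(∂F/∂y) = -(2x + 6)/(2y + 10) = (-x - 3)/(y + 5)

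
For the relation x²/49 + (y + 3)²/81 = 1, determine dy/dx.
Differentiate the relation implicitly: treat y = y(x) and apply the chain rule, so every y-derivative picks up a y' = dy/dx factor.

With everything moved to the left-hand side, differentiate term by term:
  d/dx[x^2/49] = 2x/49
  d/dx[(y + 3)^2/81] = 2·y'(y + 3)/81
  d/dx[-1] = 0

Separating the contributions that come from x directly and those that come through y:
  without y':      2x/49
  multiplying y':  2y/81 + 2/27

so (2x/49) + (2y/81 + 2/27)·y' = 0, and therefore
  dy/dx = -(2x/49)/(2y/81 + 2/27)
        = -(2x/49)/(2(y + 3)/81) = -81x/(49y + 147)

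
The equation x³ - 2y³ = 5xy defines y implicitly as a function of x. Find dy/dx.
Differentiate both sides with respect to x, treating y as y(x). By the chain rule, any term containing y contributes a factor of y' = dy/dx when we differentiate it.

Move every term to one side and write the relation as F(x, y) = 0. Term by term,
  d/dx[x^3] = 3x^2
  d/dx[-5xy] = -5x·y' - 5y
  d/dx[-2y^3] = -6y^2·y'

The pieces without y' make up ∂F/∂x and the coefficient of y' is ∂F/∂y:
  ∂F/∂x = 3x^2 - 5y,
  ∂F/∂y = -5x - 6y^2.

Since d/dx[F] = ∂F/∂x + (∂F/∂y)·y' = 0, solve for y':
  (∂F/∂y)·y' = -∂F/∂x
  dy/dx = -(∂F/∂x)/(∂F/∂y) = -(3x^2 - 5y)/(-5x - 6y^2) = (3x^2 - 5y)/(5x + 6y^2)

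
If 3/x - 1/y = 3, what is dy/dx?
Differentiate the relation implicitly: treat y = y(x) and apply the chain rule, so every y-derivative picks up a y' = dy/dx factor.

With everything moved to the left-hand side, differentiate term by term:
  d/dx[-1/y] = y'/y^2
  d/dx[3/x] = -3/x^2
  d/dx[-3] = 0

Separating the contributions that come from x directly and those that come through y:
  without y':      -3/x^2
  multiplying y':  y^(-2)

so (-3/x^2) + (y^(-2))·y' = 0, and therefore
  dy/dx = -(-3/x^2)/(y^(-2)) = 3y^2/x^2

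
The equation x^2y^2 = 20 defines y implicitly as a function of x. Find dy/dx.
Differentiate both sides with respect to x, treating y as y(x). By the chain rule, any term containing y contributes a factor of y' = dy/dx when we differentiate it.

Move every term to one side and write the relation as F(x, y) = 0. Term by term,
  d/dx[x^2y^2] = 2x^2y·y' + 2xy^2
  d/dx[-20] = 0

The pieces without y' make up ∂F/∂x and the coefficient of y' is ∂F/∂y:
  ∂F/∂x = 2xy^2,
  ∂F/∂y = 2x^2y.

Since d/dx[F] = ∂F/∂x + (∂F/∂y)·y' = 0, solve for y':
  (∂F/∂y)·y' = -∂F/∂x
  dy/dx = -(∂F/∂x)/(∂F/∂y) = -(2xy^2)/(2x^2y) = -y/x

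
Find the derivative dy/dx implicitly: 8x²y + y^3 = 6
Differentiate both sides with respect to x, treating y as y(x). By the chain rule, any term containing y contributes a factor of y' = dy/dx when we differentiate it.

Move every term to one side and write the relation as F(x, y) = 0. Term by term,
  d/dx[8x^2y] = 8x^2·y' + 16xy
  d/dx[y^3] = 3y^2·y'
  d/dx[-6] = 0

The pieces without y' make up ∂F/∂x and the coefficient of y' is ∂F/∂y:
  ∂F/∂x = 16xy,
  ∂F/∂y = 8x^2 + 3y^2.

Since d/dx[F] = ∂F/∂x + (∂F/∂y)·y' = 0, solve for y':
  (∂F/∂y)·y' = -∂F/∂x
  dy/dx = -(∂F/∂x)/(∂F/∂y) = -(16xy)/(8x^2 + 3y^2) = -16xy/(8x^2 + 3y^2)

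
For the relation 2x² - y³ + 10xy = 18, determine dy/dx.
Take d/dx of both sides. Since y is implicitly a function of x, the chain rule attaches a y' = dy/dx factor whenever we differentiate through y.

Set F(x, y) = (left side) − (right side), so the curve is F = 0. Differentiating each term of F:
  d/dx[2x^2] = 4x
  d/dx[10xy] = 10x·y' + 10y
  d/dx[-y^3] = -3y^2·y'
  d/dx[-18] = 0

Collecting, the y'-free part is the partial derivative in x and the y' coefficient is the partial derivative in y:
  ∂F/∂x = 4x + 10y
  ∂F/∂y = 10x - 3y^2

so d/dx[F(x, y(x))] = ∂F/∂x + (∂F/∂y)·y' = 0. Rearranging,
  dy/dx = -(∂F/∂x)/(∂F/∂y) = -(4x + 10y)/(10x - 3y^2) = 2(-2x - 5y)/(10x - 3y^2)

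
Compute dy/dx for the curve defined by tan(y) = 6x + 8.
Differentiate both sides with respect to x, treating y as y(x). By the chain rule, any term containing y contributes a factor of y' = dy/dx when we differentiate it.

Move every term to one side and write the relation as F(x, y) = 0. Term by term,
  d/dx[-6x] = -6
  d/dx[tan(y)] = y'(tan(y)^2 + 1)
  d/dx[-8] = 0

The pieces without y' make up ∂F/∂x and the coefficient of y' is ∂F/∂y:
  ∂F/∂x = -6,
  ∂F/∂y = tan(y)^2 + 1.

Since d/dx[F] = ∂F/∂x + (∂F/∂y)·y' = 0, solve for y':
  (∂F/∂y)·y' = -∂F/∂x
  dy/dx = -(∂F/∂x)/(∂F/∂y) = -(-6)/(tan(y)^2 + 1) = 6cos(y)^2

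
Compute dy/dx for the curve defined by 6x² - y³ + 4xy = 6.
Differentiate the relation implicitly: treat y = y(x) and apply the chain rule, so every y-derivative picks up a y' = dy/dx factor.

With everything moved to the left-hand side, differentiate term by term:
  d/dx[6x^2] = 12x
  d/dx[4xy] = 4x·y' + 4y
  d/dx[-y^3] = -3y^2·y'
  d/dx[-6] = 0

Separating the contributions that come from x directly and those that come through y:
  without y':      12x + 4y
  multiplying y':  4x - 3y^2

so (12x + 4y) + (4x - 3y^2)·y' = 0, and therefore
  dy/dx = -(12x + 4y)/(4x - 3y^2) = 4(-3x - y)/(4x - 3y^2)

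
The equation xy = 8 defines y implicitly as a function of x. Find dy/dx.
Apply d/dx to both sides, remembering that y depends on x. Each occurrence of y therefore brings in a y' = dy/dx via the chain rule.

With F(x, y) equal to the left-hand side minus the right, differentiate F term by term:
  d/dx[xy] = x·y' + y
  d/dx[-8] = 0
Adding these up, d/dx[F] = 0 becomes
  (y) + (x)·y' = 0,
so isolating y',
  dy/dx = -(y)/(x) = -y/x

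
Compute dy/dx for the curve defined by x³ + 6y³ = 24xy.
Apply d/dx to both sides, remembering that y depends on x. Each occurrence of y therefore brings in a y' = dy/dx via the chain rule.

With F(x, y) equal to the left-hand side minus the right, differentiate F term by term:
  d/dx[x^3] = 3x^2
  d/dx[-24xy] = -24x·y' - 24y
  d/dx[6y^3] = 18y^2·y'
Adding these up, d/dx[F] = 0 becomes
  (3x^2 - 24y) + (-24x + 18y^2)·y' = 0,
so isolating y',
  dy/dx = -(3x^2 - 24y)/(-24x + 18y^2) = (x^2 - 8y)/(2(4x - 3y^2))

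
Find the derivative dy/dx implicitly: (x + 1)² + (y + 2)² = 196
Differentiate the relation implicitly: treat y = y(x) and apply the chain rule, so every y-derivative picks up a y' = dy/dx factor.

With everything moved to the left-hand side, differentiate term by term:
  d/dx[(x + 1)^2] = 2x + 2
  d/dx[(y + 2)^2] = 2·y'(y + 2)
  d/dx[-196] = 0

Separating the contributions that come from x directly and those that come through y:
  without y':      2x + 2
  multiplying y':  2y + 4

so (2x + 2) + (2y + 4)·y' = 0, and therefore
  dy/dx = -(2x + 2)/(2y + 4) = (-x - 1)/(y + 2)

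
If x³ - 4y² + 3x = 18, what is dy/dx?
Differentiate the relation implicitly: treat y = y(x) and apply the chain rule, so every y-derivative picks up a y' = dy/dx factor.

With everything moved to the left-hand side, differentiate term by term:
  d/dx[x^3] = 3x^2
  d/dx[3x] = 3
  d/dx[-4y^2] = -8y·y'
  d/dx[-18] = 0

Separating the contributions that come from x directly and those that come through y:
  without y':      3x^2 + 3
  multiplying y':  -8y

so (3x^2 + 3) + (-8y)·y' = 0, and therefore
  dy/dx = -(3x^2 + 3)/(-8y) = 3(x^2 + 1)/(8y)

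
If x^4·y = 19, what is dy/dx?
Differentiate both sides with respect to x, treating y as y(x). By the chain rule, any term containing y contributes a factor of y' = dy/dx when we differentiate it.

Move every term to one side and write the relation as F(x, y) = 0. Term by term,
  d/dx[x^4y] = x^4·y' + 4x^3y
  d/dx[-19] = 0

The pieces without y' make up ∂F/∂x and the coefficient of y' is ∂F/∂y:
  ∂F/∂x = 4x^3y,
  ∂F/∂y = x^4.

Since d/dx[F] = ∂F/∂x + (∂F/∂y)·y' = 0, solve for y':
  (∂F/∂y)·y' = -∂F/∂x
  dy/dx = -(∂F/∂x)/(∂F/∂y) = -(4x^3y)/(x^4) = -4y/x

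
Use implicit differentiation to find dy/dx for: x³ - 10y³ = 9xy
Apply d/dx to both sides, remembering that y depends on x. Each occurrence of y therefore brings in a y' = dy/dx via the chain rule.

With F(x, y) equal to the left-hand side minus the right, differentiate F term by term:
  d/dx[x^3] = 3x^2
  d/dx[-9xy] = -9x·y' - 9y
  d/dx[-10y^3] = -30y^2·y'
Adding these up, d/dx[F] = 0 becomes
  (3x^2 - 9y) + (-9x - 30y^2)·y' = 0,
so isolating y',
  dy/dx = -(3x^2 - 9y)/(-9x - 30y^2) = (x^2 - 3y)/(3x + 10y^2)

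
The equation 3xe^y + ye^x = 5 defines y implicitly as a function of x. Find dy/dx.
Differentiate the relation implicitly: treat y = y(x) and apply the chain rule, so every y-derivative picks up a y' = dy/dx factor.

With everything moved to the left-hand side, differentiate term by term:
  d/dx[3x·e^(y)] = 3x·y'·e^(y) + 3e^(y)
  d/dx[y·e^(x)] = y·e^(x) + y'·e^(x)
  d/dx[-5] = 0

Separating the contributions that come from x directly and those that come through y:
  without y':      y·e^(x) + 3e^(y)
  multiplying y':  3x·e^(y) + e^(x)

so (y·e^(x) + 3e^(y)) + (3x·e^(y) + e^(x))·y' = 0, and therefore
  dy/dx = -(y·e^(x) + 3e^(y))/(3x·e^(y) + e^(x)) = (-y·e^(x) - 3e^(y))/(3x·e^(y) + e^(x))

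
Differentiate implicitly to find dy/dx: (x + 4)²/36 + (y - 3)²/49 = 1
Take d/dx of both sides. Since y is implicitly a function of x, the chain rule attaches a y' = dy/dx factor whenever we differentiate through y.

Set F(x, y) = (left side) − (right side), so the curve is F = 0. Differentiating each term of F:
  d/dx[(x + 4)^2/36] = x/18 + 2/9
  d/dx[(y - 3)^2/49] = 2·y'(y - 3)/49
  d/dx[-1] = 0

Collecting, the y'-free part is the partial derivative in x and the y' coefficient is the partial derivative in y:
  ∂F/∂x = x/18 + 2/9
  ∂F/∂y = 2y/49 - 6/49

so d/dx[F(x, y(x))] = ∂F/∂x + (∂F/∂y)·y' = 0. Rearranging,
  dy/dx = -(∂F/∂x)/(∂F/∂y) = -(x/18 + 2/9)/(2y/49 - 6/49)
        = -((x + 4)/18)/(2(y - 3)/49) = 49(-x - 4)/(36(y - 3))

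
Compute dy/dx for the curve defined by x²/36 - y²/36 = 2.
Differentiate both sides with respect to x, treating y as y(x). By the chain rule, any term containing y contributes a factor of y' = dy/dx when we differentiate it.

Move every term to one side and write the relation as F(x, y) = 0. Term by term,
  d/dx[x^2/36] = x/18
  d/dx[-y^2/36] = -y·y'/18
  d/dx[-2] = 0

The pieces without y' make up ∂F/∂x and the coefficient of y' is ∂F/∂y:
  ∂F/∂x = x/18,
  ∂F/∂y = -y/18.

Since d/dx[F] = ∂F/∂x + (∂F/∂y)·y' = 0, solve for y':
  (∂F/∂y)·y' = -∂F/∂x
  dy/dx = -(∂F/∂x)/(∂F/∂y) = -(x/18)/(-y/18) = x/y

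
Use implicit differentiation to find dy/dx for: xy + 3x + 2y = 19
Take d/dx of both sides. Since y is implicitly a function of x, the chain rule attaches a y' = dy/dx factor whenever we differentiate through y.

Set F(x, y) = (left side) − (right side), so the curve is F = 0. Differentiating each term of F:
  d/dx[xy] = x·y' + y
  d/dx[3x] = 3
  d/dx[2y] = 2·y'
  d/dx[-19] = 0

Collecting, the y'-free part is the partial derivative in x and the y' coefficient is the partial derivative in y:
  ∂F/∂x = y + 3
  ∂F/∂y = x + 2

so d/dx[F(x, y(x))] = ∂F/∂x + (∂F/∂y)·y' = 0. Rearranging,
  dy/dx = -(∂F/∂x)/(∂F/∂y) = -(y + 3)/(x + 2) = (-y - 3)/(x + 2)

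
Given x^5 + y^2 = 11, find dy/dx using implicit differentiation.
Differentiate the relation implicitly: treat y = y(x) and apply the chain rule, so every y-derivative picks up a y' = dy/dx factor.

With everything moved to the left-hand side, differentiate term by term:
  d/dx[x^5] = 5x^4
  d/dx[y^2] = 2y·y'
  d/dx[-11] = 0

Separating the contributions that come from x directly and those that come through y:
  without y':      5x^4
  multiplying y':  2y

so (5x^4) + (2y)·y' = 0, and therefore
  dy/dx = -(5x^4)/(2y) = -5x^4/(2y)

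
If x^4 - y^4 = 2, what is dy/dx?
Apply d/dx to both sides, remembering that y depends on x. Each occurrence of y therefore brings in a y' = dy/dx via the chain rule.

With F(x, y) equal to the left-hand side minus the right, differentiate F term by term:
  d/dx[x^4] = 4x^3
  d/dx[-y^4] = -4y^3·y'
  d/dx[-2] = 0
Adding these up, d/dx[F] = 0 becomes
  (4x^3) + (-4y^3)·y' = 0,
so isolating y',
  dy/dx = -(4x^3)/(-4y^3) = x^3/y^3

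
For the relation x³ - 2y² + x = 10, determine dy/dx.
Differentiate both sides with respect to x, treating y as y(x). By the chain rule, any term containing y contributes a factor of y' = dy/dx when we differentiate it.

Move every term to one side and write the relation as F(x, y) = 0. Term by term,
  d/dx[x^3] = 3x^2
  d/dx[x] = 1
  d/dx[-2y^2] = -4y·y'
  d/dx[-10] = 0

The pieces without y' make up ∂F/∂x and the coefficient of y' is ∂F/∂y:
  ∂F/∂x = 3x^2 + 1,
  ∂F/∂y = -4y.

Since d/dx[F] = ∂F/∂x + (∂F/∂y)·y' = 0, solve for y':
  (∂F/∂y)·y' = -∂F/∂x
  dy/dx = -(∂F/∂x)/(∂F/∂y) = -(3x^2 + 1)/(-4y) = (3x^2 + 1)/(4y)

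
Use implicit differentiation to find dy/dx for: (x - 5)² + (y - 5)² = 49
Apply d/dx to both sides, remembering that y depends on x. Each occurrence of y therefore brings in a y' = dy/dx via the chain rule.

With F(x, y) equal to the left-hand side minus the right, differentiate F term by term:
  d/dx[(x - 5)^2] = 2x - 10
  d/dx[(y - 5)^2] = 2·y'(y - 5)
  d/dx[-49] = 0
Adding these up, d/dx[F] = 0 becomes
  (2x - 10) + (2y - 10)·y' = 0,
so isolating y',
  dy/dx = -(2x - 10)/(2y - 10) = (5 - x)/(y - 5)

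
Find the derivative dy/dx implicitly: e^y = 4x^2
Take d/dx of both sides. Since y is implicitly a function of x, the chain rule attaches a y' = dy/dx factor whenever we differentiate through y.

Set F(x, y) = (left side) − (right side), so the curve is F = 0. Differentiating each term of F:
  d/dx[-4x^2] = -8x
  d/dx[e^(y)] = y'·e^(y)

Collecting, the y'-free part is the partial derivative in x and the y' coefficient is the partial derivative in y:
  ∂F/∂x = -8x
  ∂F/∂y = e^(y)

so d/dx[F(x, y(x))] = ∂F/∂x + (∂F/∂y)·y' = 0. Rearranging,
  dy/dx = -(∂F/∂x)/(∂F/∂y) = -(-8x)/(e^(y)) = 8x·e^(-y)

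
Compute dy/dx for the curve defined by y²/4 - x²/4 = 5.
Apply d/dx to both sides, remembering that y depends on x. Each occurrence of y therefore brings in a y' = dy/dx via the chain rule.

With F(x, y) equal to the left-hand side minus the right, differentiate F term by term:
  d/dx[-x^2/4] = -x/2
  d/dx[y^2/4] = y·y'/2
  d/dx[-5] = 0
Adding these up, d/dx[F] = 0 becomes
  (-x/2) + (y/2)·y' = 0,
so isolating y',
  dy/dx = -(-x/2)/(y/2) = x/y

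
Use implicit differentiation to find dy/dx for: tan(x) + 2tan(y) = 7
Differentiate both sides with respect to x, treating y as y(x). By the chain rule, any term containing y contributes a factor of y' = dy/dx when we differentiate it.

Move every term to one side and write the relation as F(x, y) = 0. Term by term,
  d/dx[tan(x)] = tan(x)^2 + 1
  d/dx[2tan(y)] = 2·y'(tan(y)^2 + 1)
  d/dx[-7] = 0

The pieces without y' make up ∂F/∂x and the coefficient of y' is ∂F/∂y:
  ∂F/∂x = tan(x)^2 + 1,
  ∂F/∂y = 2tan(y)^2 + 2.

Since d/dx[F] = ∂F/∂x + (∂F/∂y)·y' = 0, solve for y':
  (∂F/∂y)·y' = -∂F/∂x
  dy/dx = -(∂F/∂x)/(∂F/∂y) = -(tan(x)^2 + 1)/(2tan(y)^2 + 2) = -cos(y)^2/(2cos(x)^2)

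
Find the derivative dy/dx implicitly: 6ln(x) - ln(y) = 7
Take d/dx of both sides. Since y is implicitly a function of x, the chain rule attaches a y' = dy/dx factor whenever we differentiate through y.

Set F(x, y) = (left side) − (right side), so the curve is F = 0. Differentiating each term of F:
  d/dx[6ln(x)] = 6/x
  d/dx[-ln(y)] = -y'/y
  d/dx[-7] = 0

Collecting, the y'-free part is the partial derivative in x and the y' coefficient is the partial derivative in y:
  ∂F/∂x = 6/x
  ∂F/∂y = -1/y

so d/dx[F(x, y(x))] = ∂F/∂x + (∂F/∂y)·y' = 0. Rearranging,
  dy/dx = -(∂F/∂x)/(∂F/∂y) = -(6/x)/(-1/y) = 6y/x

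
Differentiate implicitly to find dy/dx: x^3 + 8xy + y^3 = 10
Differentiate both sides with respect to x, treating y as y(x). By the chain rule, any term containing y contributes a factor of y' = dy/dx when we differentiate it.

Move every term to one side and write the relation as F(x, y) = 0. Term by term,
  d/dx[x^3] = 3x^2
  d/dx[8xy] = 8x·y' + 8y
  d/dx[y^3] = 3y^2·y'
  d/dx[-10] = 0

The pieces without y' make up ∂F/∂x and the coefficient of y' is ∂F/∂y:
  ∂F/∂x = 3x^2 + 8y,
  ∂F/∂y = 8x + 3y^2.

Since d/dx[F] = ∂F/∂x + (∂F/∂y)·y' = 0, solve for y':
  (∂F/∂y)·y' = -∂F/∂x
  dy/dx = -(∂F/∂x)/(∂F/∂y) = -(3x^2 + 8y)/(8x + 3y^2) = (-3x^2 - 8y)/(8x + 3y^2)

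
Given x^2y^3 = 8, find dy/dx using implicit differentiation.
Differentiate both sides with respect to x, treating y as y(x). By the chain rule, any term containing y contributes a factor of y' = dy/dx when we differentiate it.

Move every term to one side and write the relation as F(x, y) = 0. Term by term,
  d/dx[x^2y^3] = 3x^2y^2·y' + 2xy^3
  d/dx[-8] = 0

The pieces without y' make up ∂F/∂x and the coefficient of y' is ∂F/∂y:
  ∂F/∂x = 2xy^3,
  ∂F/∂y = 3x^2y^2.

Since d/dx[F] = ∂F/∂x + (∂F/∂y)·y' = 0, solve for y':
  (∂F/∂y)·y' = -∂F/∂x
  dy/dx = -(∂F/∂x)/(∂F/∂y) = -(2xy^3)/(3x^2y^2) = -2y/(3x)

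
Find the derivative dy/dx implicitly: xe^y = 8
Take d/dx of both sides. Since y is implicitly a function of x, the chain rule attaches a y' = dy/dx factor whenever we differentiate through y.

Set F(x, y) = (left side) − (right side), so the curve is F = 0. Differentiating each term of F:
  d/dx[x·e^(y)] = x·y'·e^(y) + e^(y)
  d/dx[-8] = 0

Collecting, the y'-free part is the partial derivative in x and the y' coefficient is the partial derivative in y:
  ∂F/∂x = e^(y)
  ∂F/∂y = x·e^(y)

so d/dx[F(x, y(x))] = ∂F/∂x + (∂F/∂y)·y' = 0. Rearranging,
  dy/dx = -(∂F/∂x)/(∂F/∂y) = -(e^(y))/(x·e^(y)) = -1/x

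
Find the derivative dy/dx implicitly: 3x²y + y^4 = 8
Apply d/dx to both sides, remembering that y depends on x. Each occurrence of y therefore brings in a y' = dy/dx via the chain rule.

With F(x, y) equal to the left-hand side minus the right, differentiate F term by term:
  d/dx[3x^2y] = 3x^2·y' + 6xy
  d/dx[y^4] = 4y^3·y'
  d/dx[-8] = 0
Adding these up, d/dx[F] = 0 becomes
  (6xy) + (3x^2 + 4y^3)·y' = 0,
so isolating y',
  dy/dx = -(6xy)/(3x^2 + 4y^3) = -6xy/(3x^2 + 4y^3)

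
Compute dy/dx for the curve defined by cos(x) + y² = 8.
Differentiate both sides with respect to x, treating y as y(x). By the chain rule, any term containing y contributes a factor of y' = dy/dx when we differentiate it.

Move every term to one side and write the relation as F(x, y) = 0. Term by term,
  d/dx[y^2] = 2y·y'
  d/dx[cos(x)] = -sin(x)
  d/dx[-8] = 0

The pieces without y' make up ∂F/∂x and the coefficient of y' is ∂F/∂y:
  ∂F/∂x = -sin(x),
  ∂F/∂y = 2y.

Since d/dx[F] = ∂F/∂x + (∂F/∂y)·y' = 0, solve for y':
  (∂F/∂y)·y' = -∂F/∂x
  dy/dx = -(∂F/∂x)/(∂F/∂y) = -(-sin(x))/(2y) = sin(x)/(2y)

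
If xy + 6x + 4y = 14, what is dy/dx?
Differentiate both sides with respect to x, treating y as y(x). By the chain rule, any term containing y contributes a factor of y' = dy/dx when we differentiate it.

Move every term to one side and write the relation as F(x, y) = 0. Term by term,
  d/dx[xy] = x·y' + y
  d/dx[6x] = 6
  d/dx[4y] = 4·y'
  d/dx[-14] = 0

The pieces without y' make up ∂F/∂x and the coefficient of y' is ∂F/∂y:
  ∂F/∂x = y + 6,
  ∂F/∂y = x + 4.

Since d/dx[F] = ∂F/∂x + (∂F/∂y)·y' = 0, solve for y':
  (∂F/∂y)·y' = -∂F/∂x
  dy/dx = -(∂F/∂x)/(∂F/∂y) = -(y + 6)/(x + 4) = (-y - 6)/(x + 4)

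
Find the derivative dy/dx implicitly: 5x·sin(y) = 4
Take d/dx of both sides. Since y is implicitly a function of x, the chain rule attaches a y' = dy/dx factor whenever we differentiate through y.

Set F(x, y) = (left side) − (right side), so the curve is F = 0. Differentiating each term of F:
  d/dx[5x·sin(y)] = 5x·y'·cos(y) + 5sin(y)
  d/dx[-4] = 0

Collecting, the y'-free part is the partial derivative in x and the y' coefficient is the partial derivative in y:
  ∂F/∂x = 5sin(y)
  ∂F/∂y = 5x·cos(y)

so d/dx[F(x, y(x))] = ∂F/∂x + (∂F/∂y)·y' = 0. Rearranging,
  dy/dx = -(∂F/∂x)/(∂F/∂y) = -(5sin(y))/(5x·cos(y)) = -tan(y)/x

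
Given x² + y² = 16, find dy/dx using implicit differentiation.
Differentiate the relation implicitly: treat y = y(x) and apply the chain rule, so every y-derivative picks up a y' = dy/dx factor.

With everything moved to the left-hand side, differentiate term by term:
  d/dx[x^2] = 2x
  d/dx[y^2] = 2y·y'
  d/dx[-16] = 0

Separating the contributions that come from x directly and those that come through y:
  without y':      2x
  multiplying y':  2y

so (2x) + (2y)·y' = 0, and therefore
  dy/dx = -(2x)/(2y) = -x/y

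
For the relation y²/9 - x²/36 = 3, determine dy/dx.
Differentiate both sides with respect to x, treating y as y(x). By the chain rule, any term containing y contributes a factor of y' = dy/dx when we differentiate it.

Move every term to one side and write the relation as F(x, y) = 0. Term by term,
  d/dx[-x^2/36] = -x/18
  d/dx[y^2/9] = 2y·y'/9
  d/dx[-3] = 0

The pieces without y' make up ∂F/∂x and the coefficient of y' is ∂F/∂y:
  ∂F/∂x = -x/18,
  ∂F/∂y = 2y/9.

Since d/dx[F] = ∂F/∂x + (∂F/∂y)·y' = 0, solve for y':
  (∂F/∂y)·y' = -∂F/∂x
  dy/dx = -(∂F/∂x)/(∂F/∂y) = -(-x/18)/(2y/9) = x/(4y)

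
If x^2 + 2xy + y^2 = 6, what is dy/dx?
Apply d/dx to both sides, remembering that y depends on x. Each occurrence of y therefore brings in a y' = dy/dx via the chain rule.

With F(x, y) equal to the left-hand side minus the right, differentiate F term by term:
  d/dx[x^2] = 2x
  d/dx[2xy] = 2x·y' + 2y
  d/dx[y^2] = 2y·y'
  d/dx[-6] = 0
Adding these up, d/dx[F] = 0 becomes
  (2x + 2y) + (2x + 2y)·y' = 0,
so isolating y',
  dy/dx = -(2x + 2y)/(2x + 2y) = -1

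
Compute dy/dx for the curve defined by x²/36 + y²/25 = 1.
Apply d/dx to both sides, remembering that y depends on x. Each occurrence of y therefore brings in a y' = dy/dx via the chain rule.

With F(x, y) equal to the left-hand side minus the right, differentiate F term by term:
  d/dx[x^2/36] = x/18
  d/dx[y^2/25] = 2y·y'/25
  d/dx[-1] = 0
Adding these up, d/dx[F] = 0 becomes
  (x/18) + (2y/25)·y' = 0,
so isolating y',
  dy/dx = -(x/18)/(2y/25) = -25x/(36y)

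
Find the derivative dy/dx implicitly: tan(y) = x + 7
Differentiate the relation implicitly: treat y = y(x) and apply the chain rule, so every y-derivative picks up a y' = dy/dx factor.

With everything moved to the left-hand side, differentiate term by term:
  d/dx[-x] = -1
  d/dx[tan(y)] = y'(tan(y)^2 + 1)
  d/dx[-7] = 0

Separating the contributions that come from x directly and those that come through y:
  without y':      -1
  multiplying y':  tan(y)^2 + 1

so (-1) + (tan(y)^2 + 1)·y' = 0, and therefore
  dy/dx = -(-1)/(tan(y)^2 + 1) = cos(y)^2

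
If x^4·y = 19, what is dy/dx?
Differentiate both sides with respect to x, treating y as y(x). By the chain rule, any term containing y contributes a factor of y' = dy/dx when we differentiate it.

Move every term to one side and write the relation as F(x, y) = 0. Term by term,
  d/dx[x^4y] = x^4·y' + 4x^3y
  d/dx[-19] = 0

The pieces without y' make up ∂F/∂x and the coefficient of y' is ∂F/∂y:
  ∂F/∂x = 4x^3y,
  ∂F/∂y = x^4.

Since d/dx[F] = ∂F/∂x + (∂F/∂y)·y' = 0, solve for y':
  (∂F/∂y)·y' = -∂F/∂x
  dy/dx = -(∂F/∂x)/(∂F/∂y) = -(4x^3y)/(x^4) = -4y/x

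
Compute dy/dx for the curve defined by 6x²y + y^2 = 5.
Differentiate both sides with respect to x, treating y as y(x). By the chain rule, any term containing y contributes a factor of y' = dy/dx when we differentiate it.

Move every term to one side and write the relation as F(x, y) = 0. Term by term,
  d/dx[6x^2y] = 6x^2·y' + 12xy
  d/dx[y^2] = 2y·y'
  d/dx[-5] = 0

The pieces without y' make up ∂F/∂x and the coefficient of y' is ∂F/∂y:
  ∂F/∂x = 12xy,
  ∂F/∂y = 6x^2 + 2y.

Since d/dx[F] = ∂F/∂x + (∂F/∂y)·y' = 0, solve for y':
  (∂F/∂y)·y' = -∂F/∂x
  dy/dx = -(∂F/∂x)/(∂F/∂y) = -(12xy)/(6x^2 + 2y) = -6xy/(3x^2 + y)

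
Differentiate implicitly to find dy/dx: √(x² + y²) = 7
Take d/dx of both sides. Since y is implicitly a function of x, the chain rule attaches a y' = dy/dx factor whenever we differentiate through y.

Set F(x, y) = (left side) − (right side), so the curve is F = 0. Differentiating each term of F:
  d/dx[√(x^2 + y^2)] = (x + y·y')/√(x^2 + y^2)
  d/dx[-7] = 0

Collecting, the y'-free part is the partial derivative in x and the y' coefficient is the partial derivative in y:
  ∂F/∂x = x/√(x^2 + y^2)
  ∂F/∂y = y/√(x^2 + y^2)

so d/dx[F(x, y(x))] = ∂F/∂x + (∂F/∂y)·y' = 0. Rearranging,
  dy/dx = -(∂F/∂x)/(∂F/∂y) = -(x/√(x^2 + y^2))/(y/√(x^2 + y^2)) = -x/y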